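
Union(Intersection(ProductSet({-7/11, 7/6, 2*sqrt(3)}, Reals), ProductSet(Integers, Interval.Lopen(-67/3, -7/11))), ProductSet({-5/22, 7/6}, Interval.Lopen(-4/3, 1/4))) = ProductSet({-5/22, 7/6}, Interval.Lopen(-4/3, 1/4))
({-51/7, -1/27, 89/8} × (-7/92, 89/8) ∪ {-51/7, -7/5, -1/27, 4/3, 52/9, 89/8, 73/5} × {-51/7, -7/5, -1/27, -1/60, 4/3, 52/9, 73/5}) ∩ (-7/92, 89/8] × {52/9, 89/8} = {-1/27, 4/3, 52/9, 89/8} × {52/9}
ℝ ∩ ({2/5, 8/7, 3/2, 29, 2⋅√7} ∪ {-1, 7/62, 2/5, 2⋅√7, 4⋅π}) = {-1, 7/62, 2/5, 8/7, 3/2, 29, 2⋅√7, 4⋅π}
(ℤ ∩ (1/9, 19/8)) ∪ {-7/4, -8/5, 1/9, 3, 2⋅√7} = {-7/4, -8/5, 1/9, 3, 2⋅√7} ∪ {1, 2}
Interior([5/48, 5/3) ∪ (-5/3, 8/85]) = (-5/3, 8/85) ∪ (5/48, 5/3)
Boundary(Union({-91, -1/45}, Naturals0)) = Union({-91, -1/45}, Naturals0)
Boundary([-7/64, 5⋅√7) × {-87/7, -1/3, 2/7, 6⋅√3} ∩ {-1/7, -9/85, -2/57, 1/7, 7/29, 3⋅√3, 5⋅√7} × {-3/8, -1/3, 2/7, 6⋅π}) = {-9/85, -2/57, 1/7, 7/29, 3⋅√3} × {-1/3, 2/7}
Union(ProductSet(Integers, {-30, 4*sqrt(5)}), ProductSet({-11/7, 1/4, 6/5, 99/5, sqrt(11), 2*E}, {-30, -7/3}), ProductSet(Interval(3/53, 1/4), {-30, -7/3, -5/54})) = Union(ProductSet({-11/7, 1/4, 6/5, 99/5, sqrt(11), 2*E}, {-30, -7/3}), ProductSet(Integers, {-30, 4*sqrt(5)}), ProductSet(Interval(3/53, 1/4), {-30, -7/3, -5/54}))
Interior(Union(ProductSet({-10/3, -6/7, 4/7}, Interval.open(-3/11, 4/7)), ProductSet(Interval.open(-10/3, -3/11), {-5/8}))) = EmptySet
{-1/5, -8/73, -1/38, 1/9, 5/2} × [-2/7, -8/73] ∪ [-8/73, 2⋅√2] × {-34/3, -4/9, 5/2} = ({-1/5, -8/73, -1/38, 1/9, 5/2} × [-2/7, -8/73]) ∪ ([-8/73, 2⋅√2] × {-34/3, -4/9, 5/2})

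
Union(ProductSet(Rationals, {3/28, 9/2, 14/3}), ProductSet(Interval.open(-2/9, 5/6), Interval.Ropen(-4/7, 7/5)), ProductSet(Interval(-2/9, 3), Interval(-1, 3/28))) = Union(ProductSet(Interval.open(-2/9, 5/6), Interval.Ropen(-4/7, 7/5)), ProductSet(Interval(-2/9, 3), Interval(-1, 3/28)), ProductSet(Rationals, {3/28, 9/2, 14/3}))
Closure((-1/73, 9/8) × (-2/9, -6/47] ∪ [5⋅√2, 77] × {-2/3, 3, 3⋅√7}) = ({-1/73, 9/8} × [-2/9, -6/47]) ∪ ([-1/73, 9/8] × {-2/9, -6/47}) ∪ ((-1/73, 9/8) × (-2/9, -6/47]) ∪ ([5⋅√2, 77] × {-2/3, 3, 3⋅√7})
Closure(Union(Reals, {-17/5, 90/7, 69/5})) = Reals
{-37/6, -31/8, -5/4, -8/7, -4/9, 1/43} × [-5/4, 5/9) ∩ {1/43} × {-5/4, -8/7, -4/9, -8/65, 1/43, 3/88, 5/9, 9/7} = {1/43} × {-5/4, -8/7, -4/9, -8/65, 1/43, 3/88}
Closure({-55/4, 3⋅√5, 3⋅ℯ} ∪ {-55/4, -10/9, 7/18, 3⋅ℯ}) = {-55/4, -10/9, 7/18, 3⋅√5, 3⋅ℯ}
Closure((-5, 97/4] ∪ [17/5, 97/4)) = [-5, 97/4]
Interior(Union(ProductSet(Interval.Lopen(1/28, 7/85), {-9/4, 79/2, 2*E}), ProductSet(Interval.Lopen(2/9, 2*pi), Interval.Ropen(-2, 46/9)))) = ProductSet(Interval.open(2/9, 2*pi), Interval.open(-2, 46/9))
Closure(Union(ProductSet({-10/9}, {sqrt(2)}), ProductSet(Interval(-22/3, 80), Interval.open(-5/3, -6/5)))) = Union(ProductSet({-10/9}, {sqrt(2)}), ProductSet(Interval(-22/3, 80), Interval(-5/3, -6/5)))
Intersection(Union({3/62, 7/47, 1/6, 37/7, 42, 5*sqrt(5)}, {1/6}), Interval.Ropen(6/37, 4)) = {1/6}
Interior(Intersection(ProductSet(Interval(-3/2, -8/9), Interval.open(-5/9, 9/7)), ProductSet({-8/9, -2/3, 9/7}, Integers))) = EmptySet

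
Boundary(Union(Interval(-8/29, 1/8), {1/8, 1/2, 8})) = {-8/29, 1/8, 1/2, 8}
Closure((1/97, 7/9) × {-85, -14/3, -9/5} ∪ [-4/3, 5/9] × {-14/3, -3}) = ([-4/3, 5/9] × {-14/3, -3}) ∪ ([1/97, 7/9] × {-85, -14/3, -9/5})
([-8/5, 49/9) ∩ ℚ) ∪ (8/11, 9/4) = [8/11, 9/4] ∪ (ℚ ∩ [-8/5, 49/9))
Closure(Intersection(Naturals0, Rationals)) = Naturals0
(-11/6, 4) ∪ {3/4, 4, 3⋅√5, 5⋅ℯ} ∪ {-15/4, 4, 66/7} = {-15/4, 66/7, 3⋅√5, 5⋅ℯ} ∪ (-11/6, 4]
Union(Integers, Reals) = Reals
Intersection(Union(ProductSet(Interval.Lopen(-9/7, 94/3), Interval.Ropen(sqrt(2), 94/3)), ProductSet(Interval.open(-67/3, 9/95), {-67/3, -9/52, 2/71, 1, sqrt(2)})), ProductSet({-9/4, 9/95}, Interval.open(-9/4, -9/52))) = EmptySet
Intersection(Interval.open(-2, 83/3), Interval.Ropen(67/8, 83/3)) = Interval.Ropen(67/8, 83/3)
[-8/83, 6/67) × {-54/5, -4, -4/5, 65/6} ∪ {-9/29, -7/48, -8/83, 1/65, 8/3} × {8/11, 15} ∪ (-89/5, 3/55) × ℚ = ((-89/5, 3/55) × ℚ) ∪ ({-9/29, -7/48, -8/83, 1/65, 8/3} × {8/11, 15}) ∪ ([-8/83, 6/67) × {-54/5, -4, -4/5, 65/6})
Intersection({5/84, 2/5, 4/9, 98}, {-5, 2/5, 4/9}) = {2/5, 4/9}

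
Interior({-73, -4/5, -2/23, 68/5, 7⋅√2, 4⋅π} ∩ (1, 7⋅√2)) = ∅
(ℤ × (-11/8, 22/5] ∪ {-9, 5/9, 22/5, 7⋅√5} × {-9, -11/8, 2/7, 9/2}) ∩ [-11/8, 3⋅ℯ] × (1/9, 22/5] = ({5/9, 22/5} × {2/7}) ∪ ({-1, 0, …, 8} × (1/9, 22/5])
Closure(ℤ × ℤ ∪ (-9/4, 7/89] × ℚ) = (ℤ × ℤ) ∪ ([-9/4, 7/89] × ℝ)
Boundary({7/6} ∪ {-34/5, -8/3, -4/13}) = {-34/5, -8/3, -4/13, 7/6}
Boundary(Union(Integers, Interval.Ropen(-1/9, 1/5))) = Union(Complement(Integers, Interval.open(-1/9, 1/5)), {-1/9, 1/5})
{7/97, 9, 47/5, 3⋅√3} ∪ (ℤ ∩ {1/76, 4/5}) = {7/97, 9, 47/5, 3⋅√3}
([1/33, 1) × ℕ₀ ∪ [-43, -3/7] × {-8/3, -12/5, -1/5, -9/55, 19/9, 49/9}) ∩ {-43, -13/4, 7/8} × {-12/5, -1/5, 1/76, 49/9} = {-43, -13/4} × {-12/5, -1/5, 49/9}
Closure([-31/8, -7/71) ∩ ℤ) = {-3, -2, -1}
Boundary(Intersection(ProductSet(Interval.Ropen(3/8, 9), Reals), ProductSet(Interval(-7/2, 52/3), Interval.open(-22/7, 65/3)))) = Union(ProductSet({3/8, 9}, Interval(-22/7, 65/3)), ProductSet(Interval(3/8, 9), {-22/7, 65/3}))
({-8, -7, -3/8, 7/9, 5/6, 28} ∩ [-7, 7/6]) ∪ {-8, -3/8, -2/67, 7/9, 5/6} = {-8, -7, -3/8, -2/67, 7/9, 5/6}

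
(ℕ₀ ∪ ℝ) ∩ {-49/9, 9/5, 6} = {-49/9, 9/5, 6}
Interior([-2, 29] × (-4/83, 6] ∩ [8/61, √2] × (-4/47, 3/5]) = (8/61, √2) × (-4/83, 3/5)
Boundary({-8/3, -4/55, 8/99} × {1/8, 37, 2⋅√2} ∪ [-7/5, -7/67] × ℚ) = ([-7/5, -7/67] × ℝ) ∪ ({-8/3, -4/55, 8/99} × {1/8, 37, 2⋅√2})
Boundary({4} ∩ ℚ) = {4}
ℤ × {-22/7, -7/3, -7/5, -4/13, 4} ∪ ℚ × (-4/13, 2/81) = (ℚ × (-4/13, 2/81)) ∪ (ℤ × {-22/7, -7/3, -7/5, -4/13, 4})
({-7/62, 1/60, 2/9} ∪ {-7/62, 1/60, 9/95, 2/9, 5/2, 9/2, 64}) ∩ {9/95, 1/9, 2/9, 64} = {9/95, 2/9, 64}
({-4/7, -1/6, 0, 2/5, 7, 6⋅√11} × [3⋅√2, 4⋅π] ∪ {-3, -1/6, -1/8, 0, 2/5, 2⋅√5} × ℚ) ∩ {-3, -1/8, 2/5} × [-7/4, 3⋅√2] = ({2/5} × {3⋅√2}) ∪ ({-3, -1/8, 2/5} × (ℚ ∩ [-7/4, 3⋅√2]))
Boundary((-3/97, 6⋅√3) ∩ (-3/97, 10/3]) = {-3/97, 10/3}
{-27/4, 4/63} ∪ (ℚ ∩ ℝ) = ℚ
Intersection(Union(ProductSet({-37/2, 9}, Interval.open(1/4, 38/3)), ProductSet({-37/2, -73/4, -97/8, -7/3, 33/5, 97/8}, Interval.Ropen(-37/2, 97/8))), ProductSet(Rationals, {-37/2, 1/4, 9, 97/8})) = Union(ProductSet({-37/2, 9}, {9, 97/8}), ProductSet({-37/2, -73/4, -97/8, -7/3, 33/5, 97/8}, {-37/2, 1/4, 9}))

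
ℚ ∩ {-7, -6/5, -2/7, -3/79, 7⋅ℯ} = {-7, -6/5, -2/7, -3/79}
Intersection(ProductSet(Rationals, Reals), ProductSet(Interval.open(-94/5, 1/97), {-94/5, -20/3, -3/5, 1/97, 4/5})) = ProductSet(Intersection(Interval.open(-94/5, 1/97), Rationals), {-94/5, -20/3, -3/5, 1/97, 4/5})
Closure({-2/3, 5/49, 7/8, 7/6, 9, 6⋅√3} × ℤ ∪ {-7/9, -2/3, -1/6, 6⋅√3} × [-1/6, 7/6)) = ({-2/3, 5/49, 7/8, 7/6, 9, 6⋅√3} × ℤ) ∪ ({-7/9, -2/3, -1/6, 6⋅√3} × [-1/6, 7/6])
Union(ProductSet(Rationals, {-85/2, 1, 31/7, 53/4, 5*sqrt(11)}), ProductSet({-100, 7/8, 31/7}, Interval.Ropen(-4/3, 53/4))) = Union(ProductSet({-100, 7/8, 31/7}, Interval.Ropen(-4/3, 53/4)), ProductSet(Rationals, {-85/2, 1, 31/7, 53/4, 5*sqrt(11)}))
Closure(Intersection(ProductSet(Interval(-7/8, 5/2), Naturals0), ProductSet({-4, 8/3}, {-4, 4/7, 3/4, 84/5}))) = EmptySet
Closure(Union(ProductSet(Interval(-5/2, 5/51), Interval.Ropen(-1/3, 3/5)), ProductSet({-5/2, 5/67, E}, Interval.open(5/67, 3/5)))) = Union(ProductSet({-5/2, E}, Interval(5/67, 3/5)), ProductSet({-5/2, 5/67, E}, Interval.Lopen(5/67, 3/5)), ProductSet(Interval(-5/2, 5/51), Interval(-1/3, 3/5)))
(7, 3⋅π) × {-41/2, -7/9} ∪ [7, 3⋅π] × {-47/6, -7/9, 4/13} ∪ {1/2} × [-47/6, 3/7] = ({1/2} × [-47/6, 3/7]) ∪ ((7, 3⋅π) × {-41/2, -7/9}) ∪ ([7, 3⋅π] × {-47/6, -7/9, 4/13})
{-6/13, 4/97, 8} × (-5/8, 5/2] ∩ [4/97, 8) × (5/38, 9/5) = {4/97} × (5/38, 9/5)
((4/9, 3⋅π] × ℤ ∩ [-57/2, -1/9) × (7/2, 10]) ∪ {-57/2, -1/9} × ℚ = {-57/2, -1/9} × ℚ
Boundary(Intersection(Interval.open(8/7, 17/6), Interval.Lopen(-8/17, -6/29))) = EmptySet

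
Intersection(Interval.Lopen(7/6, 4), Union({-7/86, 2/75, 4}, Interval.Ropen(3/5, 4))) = Interval.Lopen(7/6, 4)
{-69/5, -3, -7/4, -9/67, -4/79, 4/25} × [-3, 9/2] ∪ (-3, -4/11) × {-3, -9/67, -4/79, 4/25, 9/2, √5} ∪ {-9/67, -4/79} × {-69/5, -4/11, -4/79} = ({-9/67, -4/79} × {-69/5, -4/11, -4/79}) ∪ ({-69/5, -3, -7/4, -9/67, -4/79, 4/25} × [-3, 9/2]) ∪ ((-3, -4/11) × {-3, -9/67, -4/79, 4/25, 9/2, √5})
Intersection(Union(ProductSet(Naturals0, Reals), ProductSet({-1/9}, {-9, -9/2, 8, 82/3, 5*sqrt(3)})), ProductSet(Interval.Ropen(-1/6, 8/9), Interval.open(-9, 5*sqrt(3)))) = Union(ProductSet({-1/9}, {-9/2, 8}), ProductSet(Range(0, 1, 1), Interval.open(-9, 5*sqrt(3))))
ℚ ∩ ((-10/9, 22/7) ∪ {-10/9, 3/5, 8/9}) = ℚ ∩ [-10/9, 22/7)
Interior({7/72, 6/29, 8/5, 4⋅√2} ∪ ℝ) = ℝ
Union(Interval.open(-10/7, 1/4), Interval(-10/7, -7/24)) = Interval.Ropen(-10/7, 1/4)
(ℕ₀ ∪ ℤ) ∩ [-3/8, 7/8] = {0}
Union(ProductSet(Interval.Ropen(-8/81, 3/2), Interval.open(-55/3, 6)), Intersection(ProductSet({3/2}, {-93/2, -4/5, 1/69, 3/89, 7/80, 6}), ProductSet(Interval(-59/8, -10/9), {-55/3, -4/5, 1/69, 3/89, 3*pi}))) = ProductSet(Interval.Ropen(-8/81, 3/2), Interval.open(-55/3, 6))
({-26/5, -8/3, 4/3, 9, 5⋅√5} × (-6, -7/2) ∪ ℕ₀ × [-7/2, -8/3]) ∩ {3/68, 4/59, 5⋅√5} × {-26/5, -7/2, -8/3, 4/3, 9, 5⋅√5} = {5⋅√5} × {-26/5}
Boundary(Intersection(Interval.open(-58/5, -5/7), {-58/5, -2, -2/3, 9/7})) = {-2}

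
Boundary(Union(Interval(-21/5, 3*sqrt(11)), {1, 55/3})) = {-21/5, 55/3, 3*sqrt(11)}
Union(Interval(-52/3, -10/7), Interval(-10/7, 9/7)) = Interval(-52/3, 9/7)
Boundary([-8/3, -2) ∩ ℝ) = {-8/3, -2}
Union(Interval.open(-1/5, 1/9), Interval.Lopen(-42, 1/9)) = Interval.Lopen(-42, 1/9)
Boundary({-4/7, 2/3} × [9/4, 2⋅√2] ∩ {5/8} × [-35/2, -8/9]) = ∅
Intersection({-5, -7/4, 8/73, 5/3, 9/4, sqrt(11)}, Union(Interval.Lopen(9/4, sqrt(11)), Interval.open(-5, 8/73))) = {-7/4, sqrt(11)}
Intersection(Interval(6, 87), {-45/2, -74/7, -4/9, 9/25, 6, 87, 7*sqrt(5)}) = {6, 87, 7*sqrt(5)}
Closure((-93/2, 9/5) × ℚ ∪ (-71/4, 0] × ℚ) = [-93/2, 9/5] × ℝ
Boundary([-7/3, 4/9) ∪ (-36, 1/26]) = {-36, 4/9}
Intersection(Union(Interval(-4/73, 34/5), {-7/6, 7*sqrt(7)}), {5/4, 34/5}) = {5/4, 34/5}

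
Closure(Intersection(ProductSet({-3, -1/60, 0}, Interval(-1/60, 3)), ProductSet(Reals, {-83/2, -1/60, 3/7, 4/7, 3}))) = ProductSet({-3, -1/60, 0}, {-1/60, 3/7, 4/7, 3})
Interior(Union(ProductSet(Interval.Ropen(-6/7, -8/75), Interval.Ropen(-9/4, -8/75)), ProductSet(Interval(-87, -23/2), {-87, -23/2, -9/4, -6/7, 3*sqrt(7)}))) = ProductSet(Interval.open(-6/7, -8/75), Interval.open(-9/4, -8/75))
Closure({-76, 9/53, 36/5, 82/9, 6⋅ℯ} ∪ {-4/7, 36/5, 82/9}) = {-76, -4/7, 9/53, 36/5, 82/9, 6⋅ℯ}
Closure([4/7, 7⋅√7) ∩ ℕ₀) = {1, 2, …, 18}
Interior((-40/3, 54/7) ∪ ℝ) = (-∞, ∞)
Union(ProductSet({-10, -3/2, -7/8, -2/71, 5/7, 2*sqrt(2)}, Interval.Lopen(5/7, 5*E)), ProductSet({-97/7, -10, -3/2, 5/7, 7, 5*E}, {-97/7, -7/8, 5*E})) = Union(ProductSet({-97/7, -10, -3/2, 5/7, 7, 5*E}, {-97/7, -7/8, 5*E}), ProductSet({-10, -3/2, -7/8, -2/71, 5/7, 2*sqrt(2)}, Interval.Lopen(5/7, 5*E)))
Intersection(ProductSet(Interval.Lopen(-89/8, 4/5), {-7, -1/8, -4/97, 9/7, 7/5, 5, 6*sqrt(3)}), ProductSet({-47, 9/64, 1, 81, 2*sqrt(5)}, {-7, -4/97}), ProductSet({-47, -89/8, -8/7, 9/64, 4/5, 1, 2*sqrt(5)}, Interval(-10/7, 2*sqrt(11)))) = ProductSet({9/64}, {-4/97})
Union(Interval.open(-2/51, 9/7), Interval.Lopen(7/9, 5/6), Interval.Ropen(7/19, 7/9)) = Interval.open(-2/51, 9/7)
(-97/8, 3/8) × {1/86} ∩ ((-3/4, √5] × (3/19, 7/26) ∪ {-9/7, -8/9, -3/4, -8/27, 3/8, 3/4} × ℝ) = {-9/7, -8/9, -3/4, -8/27} × {1/86}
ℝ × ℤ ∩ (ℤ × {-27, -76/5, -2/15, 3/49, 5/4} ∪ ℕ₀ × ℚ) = (ℕ₀ × ℤ) ∪ (ℤ × {-27})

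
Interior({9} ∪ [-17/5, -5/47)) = (-17/5, -5/47)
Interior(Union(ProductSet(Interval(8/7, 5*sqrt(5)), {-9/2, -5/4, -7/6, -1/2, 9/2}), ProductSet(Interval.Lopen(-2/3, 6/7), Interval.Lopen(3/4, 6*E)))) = ProductSet(Interval.open(-2/3, 6/7), Interval.open(3/4, 6*E))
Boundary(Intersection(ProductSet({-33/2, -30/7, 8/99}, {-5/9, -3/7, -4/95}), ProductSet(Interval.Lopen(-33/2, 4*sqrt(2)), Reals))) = ProductSet({-30/7, 8/99}, {-5/9, -3/7, -4/95})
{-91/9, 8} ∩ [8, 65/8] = {8}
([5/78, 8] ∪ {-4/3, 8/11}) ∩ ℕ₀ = {1, 2, …, 8}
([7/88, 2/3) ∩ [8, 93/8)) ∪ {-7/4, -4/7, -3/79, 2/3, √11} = {-7/4, -4/7, -3/79, 2/3, √11}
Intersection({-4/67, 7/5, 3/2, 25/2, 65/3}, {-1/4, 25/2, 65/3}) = {25/2, 65/3}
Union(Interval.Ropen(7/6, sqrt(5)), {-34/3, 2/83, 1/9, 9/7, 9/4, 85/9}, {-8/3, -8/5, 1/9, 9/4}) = Union({-34/3, -8/3, -8/5, 2/83, 1/9, 9/4, 85/9}, Interval.Ropen(7/6, sqrt(5)))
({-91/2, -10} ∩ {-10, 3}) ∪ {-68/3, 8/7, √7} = {-68/3, -10, 8/7, √7}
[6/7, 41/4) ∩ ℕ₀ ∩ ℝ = {1, 2, …, 10}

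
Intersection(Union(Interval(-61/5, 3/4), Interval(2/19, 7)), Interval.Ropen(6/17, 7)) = Interval.Ropen(6/17, 7)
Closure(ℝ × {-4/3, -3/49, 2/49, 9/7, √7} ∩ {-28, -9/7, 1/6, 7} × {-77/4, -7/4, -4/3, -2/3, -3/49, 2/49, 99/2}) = {-28, -9/7, 1/6, 7} × {-4/3, -3/49, 2/49}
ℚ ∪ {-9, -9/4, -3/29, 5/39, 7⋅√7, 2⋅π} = ℚ ∪ {7⋅√7, 2⋅π}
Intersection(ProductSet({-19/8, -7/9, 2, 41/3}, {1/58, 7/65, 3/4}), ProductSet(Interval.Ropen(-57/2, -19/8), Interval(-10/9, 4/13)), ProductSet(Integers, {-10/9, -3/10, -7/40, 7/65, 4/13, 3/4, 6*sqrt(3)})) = EmptySet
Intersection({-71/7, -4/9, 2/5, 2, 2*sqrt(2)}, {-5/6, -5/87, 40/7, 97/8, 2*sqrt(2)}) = {2*sqrt(2)}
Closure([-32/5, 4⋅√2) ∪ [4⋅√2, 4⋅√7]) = [-32/5, 4⋅√7]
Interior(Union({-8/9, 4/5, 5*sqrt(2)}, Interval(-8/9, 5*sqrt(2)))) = Interval.open(-8/9, 5*sqrt(2))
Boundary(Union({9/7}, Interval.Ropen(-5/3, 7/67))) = {-5/3, 7/67, 9/7}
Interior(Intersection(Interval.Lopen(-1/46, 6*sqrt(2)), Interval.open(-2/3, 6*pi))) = Interval.open(-1/46, 6*sqrt(2))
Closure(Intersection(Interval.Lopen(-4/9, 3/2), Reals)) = Interval(-4/9, 3/2)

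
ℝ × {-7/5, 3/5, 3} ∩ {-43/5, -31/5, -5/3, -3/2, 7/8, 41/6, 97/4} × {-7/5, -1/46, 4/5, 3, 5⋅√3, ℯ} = {-43/5, -31/5, -5/3, -3/2, 7/8, 41/6, 97/4} × {-7/5, 3}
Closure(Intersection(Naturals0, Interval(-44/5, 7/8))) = Range(0, 1, 1)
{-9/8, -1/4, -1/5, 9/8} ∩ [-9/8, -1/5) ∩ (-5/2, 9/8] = {-9/8, -1/4}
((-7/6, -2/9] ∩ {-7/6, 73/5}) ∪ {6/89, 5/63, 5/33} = {6/89, 5/63, 5/33}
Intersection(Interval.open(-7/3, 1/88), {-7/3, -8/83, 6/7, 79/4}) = {-8/83}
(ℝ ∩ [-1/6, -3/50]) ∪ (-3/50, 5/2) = [-1/6, 5/2)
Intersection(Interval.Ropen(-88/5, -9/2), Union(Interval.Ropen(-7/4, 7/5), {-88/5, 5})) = {-88/5}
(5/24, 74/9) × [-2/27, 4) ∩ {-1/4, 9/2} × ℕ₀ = {9/2} × {0, 1, 2, 3}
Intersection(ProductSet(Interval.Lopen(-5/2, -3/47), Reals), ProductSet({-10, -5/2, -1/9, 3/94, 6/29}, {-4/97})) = ProductSet({-1/9}, {-4/97})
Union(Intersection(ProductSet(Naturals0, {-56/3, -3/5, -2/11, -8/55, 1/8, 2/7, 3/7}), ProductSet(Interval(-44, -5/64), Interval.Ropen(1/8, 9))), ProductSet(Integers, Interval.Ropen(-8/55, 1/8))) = ProductSet(Integers, Interval.Ropen(-8/55, 1/8))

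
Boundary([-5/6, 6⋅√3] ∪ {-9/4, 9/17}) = {-9/4, -5/6, 6⋅√3}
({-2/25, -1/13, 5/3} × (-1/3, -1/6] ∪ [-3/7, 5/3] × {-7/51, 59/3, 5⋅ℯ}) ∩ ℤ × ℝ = {0, 1} × {-7/51, 59/3, 5⋅ℯ}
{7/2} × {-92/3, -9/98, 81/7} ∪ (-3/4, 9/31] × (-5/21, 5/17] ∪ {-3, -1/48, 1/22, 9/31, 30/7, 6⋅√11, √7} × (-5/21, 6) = ({7/2} × {-92/3, -9/98, 81/7}) ∪ ((-3/4, 9/31] × (-5/21, 5/17]) ∪ ({-3, -1/48, 1/22, 9/31, 30/7, 6⋅√11, √7} × (-5/21, 6))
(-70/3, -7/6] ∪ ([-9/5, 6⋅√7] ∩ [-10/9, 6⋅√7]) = (-70/3, -7/6] ∪ [-10/9, 6⋅√7]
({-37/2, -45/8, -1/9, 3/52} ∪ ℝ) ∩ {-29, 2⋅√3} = {-29, 2⋅√3}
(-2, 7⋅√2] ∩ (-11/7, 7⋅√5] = (-11/7, 7⋅√2]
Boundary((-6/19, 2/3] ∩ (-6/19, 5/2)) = {-6/19, 2/3}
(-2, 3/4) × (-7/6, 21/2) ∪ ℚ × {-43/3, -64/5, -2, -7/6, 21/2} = (ℚ × {-43/3, -64/5, -2, -7/6, 21/2}) ∪ ((-2, 3/4) × (-7/6, 21/2))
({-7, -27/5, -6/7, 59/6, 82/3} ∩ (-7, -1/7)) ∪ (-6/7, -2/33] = {-27/5} ∪ [-6/7, -2/33]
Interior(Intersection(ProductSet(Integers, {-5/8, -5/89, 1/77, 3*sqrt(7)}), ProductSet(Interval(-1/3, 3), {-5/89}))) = EmptySet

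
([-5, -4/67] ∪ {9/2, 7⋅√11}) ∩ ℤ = {-5, -4, …, -1}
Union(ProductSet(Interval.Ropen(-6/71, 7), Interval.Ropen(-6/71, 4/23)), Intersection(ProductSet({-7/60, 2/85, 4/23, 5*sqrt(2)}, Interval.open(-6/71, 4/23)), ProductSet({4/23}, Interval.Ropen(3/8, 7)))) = ProductSet(Interval.Ropen(-6/71, 7), Interval.Ropen(-6/71, 4/23))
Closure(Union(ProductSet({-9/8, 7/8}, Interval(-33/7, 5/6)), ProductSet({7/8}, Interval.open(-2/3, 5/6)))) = ProductSet({-9/8, 7/8}, Interval(-33/7, 5/6))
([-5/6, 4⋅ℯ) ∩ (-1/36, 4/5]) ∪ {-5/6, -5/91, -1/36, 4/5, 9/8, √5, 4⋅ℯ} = {-5/6, -5/91, 9/8, √5, 4⋅ℯ} ∪ [-1/36, 4/5]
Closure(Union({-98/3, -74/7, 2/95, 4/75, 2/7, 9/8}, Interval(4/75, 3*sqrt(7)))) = Union({-98/3, -74/7, 2/95}, Interval(4/75, 3*sqrt(7)))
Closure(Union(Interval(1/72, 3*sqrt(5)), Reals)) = Interval(-oo, oo)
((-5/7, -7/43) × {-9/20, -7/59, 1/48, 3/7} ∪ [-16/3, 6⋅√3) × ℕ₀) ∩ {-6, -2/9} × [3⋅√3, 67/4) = {-2/9} × {6, 7, …, 16}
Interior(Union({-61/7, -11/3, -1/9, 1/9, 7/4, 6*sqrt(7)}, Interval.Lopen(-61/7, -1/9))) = Interval.open(-61/7, -1/9)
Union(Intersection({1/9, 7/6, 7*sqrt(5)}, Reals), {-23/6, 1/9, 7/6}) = {-23/6, 1/9, 7/6, 7*sqrt(5)}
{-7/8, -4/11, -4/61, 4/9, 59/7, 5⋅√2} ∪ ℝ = ℝ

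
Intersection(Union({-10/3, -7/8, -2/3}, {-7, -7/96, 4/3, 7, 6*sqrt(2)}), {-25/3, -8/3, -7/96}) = {-7/96}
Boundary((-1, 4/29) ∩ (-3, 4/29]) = {-1, 4/29}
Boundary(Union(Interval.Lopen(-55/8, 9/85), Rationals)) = Union(Interval(-oo, -55/8), Interval(9/85, oo))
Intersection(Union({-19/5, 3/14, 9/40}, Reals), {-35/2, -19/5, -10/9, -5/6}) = {-35/2, -19/5, -10/9, -5/6}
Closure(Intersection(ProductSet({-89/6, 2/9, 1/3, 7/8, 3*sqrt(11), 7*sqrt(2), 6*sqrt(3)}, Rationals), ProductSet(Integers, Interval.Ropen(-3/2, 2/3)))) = EmptySet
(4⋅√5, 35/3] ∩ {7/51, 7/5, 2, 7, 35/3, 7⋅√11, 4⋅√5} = {35/3}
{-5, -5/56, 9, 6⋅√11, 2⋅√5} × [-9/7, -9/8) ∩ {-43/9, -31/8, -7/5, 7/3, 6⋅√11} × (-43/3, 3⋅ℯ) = {6⋅√11} × [-9/7, -9/8)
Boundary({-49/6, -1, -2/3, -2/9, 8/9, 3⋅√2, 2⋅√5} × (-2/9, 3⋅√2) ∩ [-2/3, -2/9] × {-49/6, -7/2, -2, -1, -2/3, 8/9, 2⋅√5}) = {-2/3, -2/9} × {8/9}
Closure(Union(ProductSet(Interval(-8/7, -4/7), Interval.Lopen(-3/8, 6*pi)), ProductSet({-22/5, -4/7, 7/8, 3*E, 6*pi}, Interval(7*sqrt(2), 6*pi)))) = Union(ProductSet({-22/5, -4/7, 7/8, 3*E, 6*pi}, Interval(7*sqrt(2), 6*pi)), ProductSet(Interval(-8/7, -4/7), Interval(-3/8, 6*pi)))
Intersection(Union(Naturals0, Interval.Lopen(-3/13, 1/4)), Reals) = Union(Interval.Lopen(-3/13, 1/4), Naturals0)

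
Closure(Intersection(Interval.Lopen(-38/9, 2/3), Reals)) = Interval(-38/9, 2/3)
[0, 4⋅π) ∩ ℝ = [0, 4⋅π)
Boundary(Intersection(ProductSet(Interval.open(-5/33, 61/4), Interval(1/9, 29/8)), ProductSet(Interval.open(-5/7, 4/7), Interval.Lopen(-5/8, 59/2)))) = Union(ProductSet({-5/33, 4/7}, Interval(1/9, 29/8)), ProductSet(Interval(-5/33, 4/7), {1/9, 29/8}))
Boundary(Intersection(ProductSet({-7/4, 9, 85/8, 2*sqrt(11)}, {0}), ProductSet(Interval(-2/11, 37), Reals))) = ProductSet({9, 85/8, 2*sqrt(11)}, {0})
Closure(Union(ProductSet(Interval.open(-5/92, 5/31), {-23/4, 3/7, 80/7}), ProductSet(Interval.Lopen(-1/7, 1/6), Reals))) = ProductSet(Interval(-1/7, 1/6), Reals)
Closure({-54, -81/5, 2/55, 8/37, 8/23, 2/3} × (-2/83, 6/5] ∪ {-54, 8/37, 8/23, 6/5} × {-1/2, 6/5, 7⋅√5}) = ({-54, -81/5, 2/55, 8/37, 8/23, 2/3} × [-2/83, 6/5]) ∪ ({-54, 8/37, 8/23, 6/5} × {-1/2, 6/5, 7⋅√5})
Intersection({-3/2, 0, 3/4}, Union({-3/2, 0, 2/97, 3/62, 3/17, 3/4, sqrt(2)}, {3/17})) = {-3/2, 0, 3/4}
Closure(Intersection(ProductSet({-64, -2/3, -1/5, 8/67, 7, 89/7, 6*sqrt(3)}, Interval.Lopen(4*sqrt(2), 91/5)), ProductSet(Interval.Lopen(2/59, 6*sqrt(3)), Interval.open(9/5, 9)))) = ProductSet({8/67, 7, 6*sqrt(3)}, Interval(4*sqrt(2), 9))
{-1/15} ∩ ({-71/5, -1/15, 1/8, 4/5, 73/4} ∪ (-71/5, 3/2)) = {-1/15}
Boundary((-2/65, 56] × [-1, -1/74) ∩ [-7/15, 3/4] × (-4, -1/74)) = ({-2/65, 3/4} × [-1, -1/74]) ∪ ([-2/65, 3/4] × {-1, -1/74})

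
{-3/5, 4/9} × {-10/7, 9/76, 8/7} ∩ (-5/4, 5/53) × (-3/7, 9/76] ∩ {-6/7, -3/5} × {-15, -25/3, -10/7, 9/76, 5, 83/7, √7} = {-3/5} × {9/76}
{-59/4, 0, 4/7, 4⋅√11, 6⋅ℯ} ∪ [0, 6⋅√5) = {-59/4, 6⋅ℯ} ∪ [0, 6⋅√5)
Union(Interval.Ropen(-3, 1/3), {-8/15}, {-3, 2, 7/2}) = Union({2, 7/2}, Interval.Ropen(-3, 1/3))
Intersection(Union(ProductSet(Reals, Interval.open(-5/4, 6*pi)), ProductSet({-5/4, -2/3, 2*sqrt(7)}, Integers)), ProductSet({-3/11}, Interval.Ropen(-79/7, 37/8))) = ProductSet({-3/11}, Interval.open(-5/4, 37/8))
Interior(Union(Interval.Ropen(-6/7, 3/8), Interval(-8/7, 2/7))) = Interval.open(-8/7, 3/8)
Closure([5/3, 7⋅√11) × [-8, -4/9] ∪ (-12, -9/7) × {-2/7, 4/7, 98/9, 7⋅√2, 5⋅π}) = ([5/3, 7⋅√11] × [-8, -4/9]) ∪ ([-12, -9/7] × {-2/7, 4/7, 98/9, 7⋅√2, 5⋅π})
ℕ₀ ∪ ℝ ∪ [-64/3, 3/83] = (-∞, ∞)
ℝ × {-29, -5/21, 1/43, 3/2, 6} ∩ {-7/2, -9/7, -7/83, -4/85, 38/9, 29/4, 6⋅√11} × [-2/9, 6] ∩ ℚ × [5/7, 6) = {-7/2, -9/7, -7/83, -4/85, 38/9, 29/4} × {3/2}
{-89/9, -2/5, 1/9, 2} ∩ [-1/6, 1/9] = {1/9}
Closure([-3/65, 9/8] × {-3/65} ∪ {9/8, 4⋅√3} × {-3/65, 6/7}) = ([-3/65, 9/8] × {-3/65}) ∪ ({9/8, 4⋅√3} × {-3/65, 6/7})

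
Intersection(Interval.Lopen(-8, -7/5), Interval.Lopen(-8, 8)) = Interval.Lopen(-8, -7/5)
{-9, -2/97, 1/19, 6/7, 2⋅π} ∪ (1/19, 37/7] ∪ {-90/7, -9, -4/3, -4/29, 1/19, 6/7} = {-90/7, -9, -4/3, -4/29, -2/97, 2⋅π} ∪ [1/19, 37/7]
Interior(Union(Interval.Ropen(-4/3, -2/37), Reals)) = Interval(-oo, oo)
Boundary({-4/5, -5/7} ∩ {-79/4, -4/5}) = {-4/5}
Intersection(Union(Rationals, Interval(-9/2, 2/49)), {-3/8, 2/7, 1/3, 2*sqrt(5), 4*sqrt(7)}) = {-3/8, 2/7, 1/3}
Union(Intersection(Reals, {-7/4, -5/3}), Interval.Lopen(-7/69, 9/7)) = Union({-7/4, -5/3}, Interval.Lopen(-7/69, 9/7))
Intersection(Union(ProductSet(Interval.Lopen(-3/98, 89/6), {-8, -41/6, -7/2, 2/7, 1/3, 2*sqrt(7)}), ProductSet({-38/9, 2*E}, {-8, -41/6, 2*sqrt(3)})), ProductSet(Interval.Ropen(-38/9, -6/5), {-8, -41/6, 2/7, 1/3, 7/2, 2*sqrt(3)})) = ProductSet({-38/9}, {-8, -41/6, 2*sqrt(3)})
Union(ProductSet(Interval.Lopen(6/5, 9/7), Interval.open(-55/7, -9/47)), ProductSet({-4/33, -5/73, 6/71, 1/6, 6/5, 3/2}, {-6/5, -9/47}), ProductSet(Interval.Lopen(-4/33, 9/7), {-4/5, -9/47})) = Union(ProductSet({-4/33, -5/73, 6/71, 1/6, 6/5, 3/2}, {-6/5, -9/47}), ProductSet(Interval.Lopen(-4/33, 9/7), {-4/5, -9/47}), ProductSet(Interval.Lopen(6/5, 9/7), Interval.open(-55/7, -9/47)))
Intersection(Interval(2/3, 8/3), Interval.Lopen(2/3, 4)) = Interval.Lopen(2/3, 8/3)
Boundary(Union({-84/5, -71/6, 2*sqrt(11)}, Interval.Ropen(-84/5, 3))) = {-84/5, 3, 2*sqrt(11)}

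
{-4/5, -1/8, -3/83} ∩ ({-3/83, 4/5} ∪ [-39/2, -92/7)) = {-3/83}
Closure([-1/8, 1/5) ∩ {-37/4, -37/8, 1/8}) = {1/8}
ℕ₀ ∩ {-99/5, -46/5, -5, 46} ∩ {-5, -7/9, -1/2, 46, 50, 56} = {46}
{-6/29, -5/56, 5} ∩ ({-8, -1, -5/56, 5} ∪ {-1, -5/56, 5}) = {-5/56, 5}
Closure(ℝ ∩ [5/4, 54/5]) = [5/4, 54/5]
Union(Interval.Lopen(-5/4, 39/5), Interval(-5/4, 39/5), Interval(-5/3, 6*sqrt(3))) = Interval(-5/3, 6*sqrt(3))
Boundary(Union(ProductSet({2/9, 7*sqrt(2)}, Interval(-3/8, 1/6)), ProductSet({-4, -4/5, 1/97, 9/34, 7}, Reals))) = Union(ProductSet({2/9, 7*sqrt(2)}, Interval(-3/8, 1/6)), ProductSet({-4, -4/5, 1/97, 9/34, 7}, Reals))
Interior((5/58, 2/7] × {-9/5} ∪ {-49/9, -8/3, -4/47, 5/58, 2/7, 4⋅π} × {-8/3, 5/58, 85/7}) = ∅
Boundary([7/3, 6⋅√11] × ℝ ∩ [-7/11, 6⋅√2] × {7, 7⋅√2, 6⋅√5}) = [7/3, 6⋅√2] × {7, 7⋅√2, 6⋅√5}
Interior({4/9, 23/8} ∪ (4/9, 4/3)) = (4/9, 4/3)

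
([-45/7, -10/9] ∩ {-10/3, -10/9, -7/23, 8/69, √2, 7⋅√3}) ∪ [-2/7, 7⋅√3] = {-10/3, -10/9} ∪ [-2/7, 7⋅√3]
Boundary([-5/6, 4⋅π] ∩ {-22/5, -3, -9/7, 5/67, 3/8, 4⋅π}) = {5/67, 3/8, 4⋅π}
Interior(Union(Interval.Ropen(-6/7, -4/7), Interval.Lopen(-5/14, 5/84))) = Union(Interval.open(-6/7, -4/7), Interval.open(-5/14, 5/84))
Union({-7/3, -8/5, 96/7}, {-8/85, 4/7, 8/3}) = {-7/3, -8/5, -8/85, 4/7, 8/3, 96/7}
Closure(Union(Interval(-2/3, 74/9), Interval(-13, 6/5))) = Interval(-13, 74/9)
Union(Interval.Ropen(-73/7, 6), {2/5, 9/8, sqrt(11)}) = Interval.Ropen(-73/7, 6)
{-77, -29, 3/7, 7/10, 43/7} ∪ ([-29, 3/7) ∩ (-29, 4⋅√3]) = {-77, 7/10, 43/7} ∪ [-29, 3/7]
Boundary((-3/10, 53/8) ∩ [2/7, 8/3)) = {2/7, 8/3}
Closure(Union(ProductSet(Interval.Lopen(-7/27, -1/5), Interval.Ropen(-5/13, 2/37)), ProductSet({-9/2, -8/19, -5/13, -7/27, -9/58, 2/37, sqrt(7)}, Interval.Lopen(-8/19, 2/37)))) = Union(ProductSet({-7/27, -1/5}, Interval(-5/13, 2/37)), ProductSet({-9/2, -8/19, -5/13, -7/27, -9/58, 2/37, sqrt(7)}, Interval(-8/19, 2/37)), ProductSet(Interval(-7/27, -1/5), {-5/13, 2/37}), ProductSet(Interval.Lopen(-7/27, -1/5), Interval.Ropen(-5/13, 2/37)))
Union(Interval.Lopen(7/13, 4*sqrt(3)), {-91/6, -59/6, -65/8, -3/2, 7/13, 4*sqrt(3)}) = Union({-91/6, -59/6, -65/8, -3/2}, Interval(7/13, 4*sqrt(3)))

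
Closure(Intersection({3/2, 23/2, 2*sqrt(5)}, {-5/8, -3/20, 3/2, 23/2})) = {3/2, 23/2}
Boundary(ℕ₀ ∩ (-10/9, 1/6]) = {0}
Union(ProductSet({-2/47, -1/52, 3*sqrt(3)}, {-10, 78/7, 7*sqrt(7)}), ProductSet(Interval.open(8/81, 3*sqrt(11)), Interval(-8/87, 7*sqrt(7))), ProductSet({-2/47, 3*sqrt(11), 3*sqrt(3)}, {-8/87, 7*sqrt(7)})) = Union(ProductSet({-2/47, -1/52, 3*sqrt(3)}, {-10, 78/7, 7*sqrt(7)}), ProductSet({-2/47, 3*sqrt(11), 3*sqrt(3)}, {-8/87, 7*sqrt(7)}), ProductSet(Interval.open(8/81, 3*sqrt(11)), Interval(-8/87, 7*sqrt(7))))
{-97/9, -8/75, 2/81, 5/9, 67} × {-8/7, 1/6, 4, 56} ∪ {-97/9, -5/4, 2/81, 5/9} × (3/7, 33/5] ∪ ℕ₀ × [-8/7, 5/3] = (ℕ₀ × [-8/7, 5/3]) ∪ ({-97/9, -5/4, 2/81, 5/9} × (3/7, 33/5]) ∪ ({-97/9, -8/75, 2/81, 5/9, 67} × {-8/7, 1/6, 4, 56})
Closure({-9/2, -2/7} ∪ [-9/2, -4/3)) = [-9/2, -4/3] ∪ {-2/7}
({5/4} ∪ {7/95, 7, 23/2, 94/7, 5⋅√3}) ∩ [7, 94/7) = {7, 23/2, 5⋅√3}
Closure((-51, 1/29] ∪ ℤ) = ℤ ∪ [-51, 1/29]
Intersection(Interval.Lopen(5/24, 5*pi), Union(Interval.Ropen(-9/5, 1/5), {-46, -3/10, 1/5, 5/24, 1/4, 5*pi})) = {1/4, 5*pi}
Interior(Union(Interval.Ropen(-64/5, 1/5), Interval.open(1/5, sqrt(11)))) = Union(Interval.open(-64/5, 1/5), Interval.open(1/5, sqrt(11)))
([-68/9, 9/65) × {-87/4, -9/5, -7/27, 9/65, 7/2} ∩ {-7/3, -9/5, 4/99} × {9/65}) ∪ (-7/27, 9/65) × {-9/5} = ({-7/3, -9/5, 4/99} × {9/65}) ∪ ((-7/27, 9/65) × {-9/5})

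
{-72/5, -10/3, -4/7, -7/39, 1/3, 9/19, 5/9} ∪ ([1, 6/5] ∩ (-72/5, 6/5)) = {-72/5, -10/3, -4/7, -7/39, 1/3, 9/19, 5/9} ∪ [1, 6/5)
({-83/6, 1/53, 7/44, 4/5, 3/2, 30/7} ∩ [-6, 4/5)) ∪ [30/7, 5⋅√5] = {1/53, 7/44} ∪ [30/7, 5⋅√5]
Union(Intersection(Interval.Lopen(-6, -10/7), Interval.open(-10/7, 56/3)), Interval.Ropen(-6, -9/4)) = Interval.Ropen(-6, -9/4)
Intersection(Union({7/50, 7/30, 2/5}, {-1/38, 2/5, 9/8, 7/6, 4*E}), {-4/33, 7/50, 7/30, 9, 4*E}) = {7/50, 7/30, 4*E}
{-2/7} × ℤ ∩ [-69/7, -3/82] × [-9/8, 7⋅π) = {-2/7} × {-1, 0, …, 21}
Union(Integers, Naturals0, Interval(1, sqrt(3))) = Union(Integers, Interval(1, sqrt(3)))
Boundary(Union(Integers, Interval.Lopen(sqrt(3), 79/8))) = Union(Complement(Integers, Interval.open(sqrt(3), 79/8)), {79/8, sqrt(3)})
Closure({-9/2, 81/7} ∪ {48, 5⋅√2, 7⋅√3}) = {-9/2, 81/7, 48, 5⋅√2, 7⋅√3}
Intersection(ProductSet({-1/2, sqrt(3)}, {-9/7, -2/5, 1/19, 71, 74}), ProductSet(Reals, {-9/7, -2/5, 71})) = ProductSet({-1/2, sqrt(3)}, {-9/7, -2/5, 71})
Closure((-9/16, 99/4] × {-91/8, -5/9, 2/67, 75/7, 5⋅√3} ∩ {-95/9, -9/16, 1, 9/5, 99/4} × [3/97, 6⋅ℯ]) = {1, 9/5, 99/4} × {75/7, 5⋅√3}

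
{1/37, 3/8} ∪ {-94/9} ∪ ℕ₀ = {-94/9, 1/37, 3/8} ∪ ℕ₀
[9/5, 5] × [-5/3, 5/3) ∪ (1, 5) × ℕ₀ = ((1, 5) × ℕ₀) ∪ ([9/5, 5] × [-5/3, 5/3))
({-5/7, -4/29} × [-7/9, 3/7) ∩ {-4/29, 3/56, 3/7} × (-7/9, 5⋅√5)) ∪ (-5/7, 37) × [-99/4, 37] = (-5/7, 37) × [-99/4, 37]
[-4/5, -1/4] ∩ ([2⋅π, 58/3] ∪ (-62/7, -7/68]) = [-4/5, -1/4]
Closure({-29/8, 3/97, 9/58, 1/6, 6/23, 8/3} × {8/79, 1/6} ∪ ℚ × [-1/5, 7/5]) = ℝ × [-1/5, 7/5]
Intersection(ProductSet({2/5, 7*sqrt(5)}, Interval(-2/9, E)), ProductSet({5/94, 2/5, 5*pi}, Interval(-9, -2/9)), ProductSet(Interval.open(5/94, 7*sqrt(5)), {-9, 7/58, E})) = EmptySet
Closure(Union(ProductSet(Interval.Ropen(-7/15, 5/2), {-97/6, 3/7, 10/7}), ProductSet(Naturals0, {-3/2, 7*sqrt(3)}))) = Union(ProductSet(Interval(-7/15, 5/2), {-97/6, 3/7, 10/7}), ProductSet(Naturals0, {-3/2, 7*sqrt(3)}))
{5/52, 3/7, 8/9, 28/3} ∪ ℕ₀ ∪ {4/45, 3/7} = ℕ₀ ∪ {4/45, 5/52, 3/7, 8/9, 28/3}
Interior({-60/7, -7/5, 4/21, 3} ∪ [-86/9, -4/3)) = (-86/9, -4/3)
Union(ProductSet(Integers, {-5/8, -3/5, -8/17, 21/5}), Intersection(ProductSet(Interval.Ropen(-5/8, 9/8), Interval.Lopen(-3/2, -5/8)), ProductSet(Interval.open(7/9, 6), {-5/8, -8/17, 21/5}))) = Union(ProductSet(Integers, {-5/8, -3/5, -8/17, 21/5}), ProductSet(Interval.open(7/9, 9/8), {-5/8}))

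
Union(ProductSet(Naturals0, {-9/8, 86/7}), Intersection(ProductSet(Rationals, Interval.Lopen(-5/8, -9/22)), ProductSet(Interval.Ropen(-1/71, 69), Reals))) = Union(ProductSet(Intersection(Interval.Ropen(-1/71, 69), Rationals), Interval.Lopen(-5/8, -9/22)), ProductSet(Naturals0, {-9/8, 86/7}))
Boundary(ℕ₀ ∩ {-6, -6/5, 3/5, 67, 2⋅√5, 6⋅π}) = {67}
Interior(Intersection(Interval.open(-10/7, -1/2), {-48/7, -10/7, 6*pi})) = EmptySet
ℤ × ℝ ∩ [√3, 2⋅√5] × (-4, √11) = {2, 3, 4} × (-4, √11)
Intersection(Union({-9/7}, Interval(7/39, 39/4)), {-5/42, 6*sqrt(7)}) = EmptySet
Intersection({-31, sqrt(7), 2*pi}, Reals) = {-31, sqrt(7), 2*pi}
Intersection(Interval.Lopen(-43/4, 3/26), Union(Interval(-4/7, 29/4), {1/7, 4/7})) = Interval(-4/7, 3/26)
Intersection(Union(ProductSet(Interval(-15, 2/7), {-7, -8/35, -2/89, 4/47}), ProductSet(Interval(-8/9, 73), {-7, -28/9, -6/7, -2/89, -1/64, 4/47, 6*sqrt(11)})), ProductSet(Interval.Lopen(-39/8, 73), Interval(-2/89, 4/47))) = Union(ProductSet(Interval.Lopen(-39/8, 2/7), {-2/89, 4/47}), ProductSet(Interval(-8/9, 73), {-2/89, -1/64, 4/47}))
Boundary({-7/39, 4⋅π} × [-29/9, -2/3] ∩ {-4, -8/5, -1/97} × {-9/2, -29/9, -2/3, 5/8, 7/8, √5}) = ∅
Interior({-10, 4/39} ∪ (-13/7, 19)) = (-13/7, 19)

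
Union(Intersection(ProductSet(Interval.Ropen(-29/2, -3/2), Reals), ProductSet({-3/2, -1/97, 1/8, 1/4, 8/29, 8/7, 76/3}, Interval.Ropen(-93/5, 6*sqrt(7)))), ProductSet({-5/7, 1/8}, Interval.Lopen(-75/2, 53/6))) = ProductSet({-5/7, 1/8}, Interval.Lopen(-75/2, 53/6))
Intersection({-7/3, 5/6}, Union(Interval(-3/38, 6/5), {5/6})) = {5/6}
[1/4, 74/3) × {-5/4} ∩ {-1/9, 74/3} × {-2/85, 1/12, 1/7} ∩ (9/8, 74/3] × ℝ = ∅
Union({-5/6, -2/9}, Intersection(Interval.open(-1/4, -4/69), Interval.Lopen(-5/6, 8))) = Union({-5/6}, Interval.open(-1/4, -4/69))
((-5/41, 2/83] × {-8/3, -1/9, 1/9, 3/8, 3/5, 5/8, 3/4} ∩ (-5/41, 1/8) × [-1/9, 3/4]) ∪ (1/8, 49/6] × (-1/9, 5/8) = ((1/8, 49/6] × (-1/9, 5/8)) ∪ ((-5/41, 2/83] × {-1/9, 1/9, 3/8, 3/5, 5/8, 3/4})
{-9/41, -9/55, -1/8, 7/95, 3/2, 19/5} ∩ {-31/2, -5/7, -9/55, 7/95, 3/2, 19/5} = {-9/55, 7/95, 3/2, 19/5}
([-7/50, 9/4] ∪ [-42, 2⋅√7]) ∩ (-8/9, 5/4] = (-8/9, 5/4]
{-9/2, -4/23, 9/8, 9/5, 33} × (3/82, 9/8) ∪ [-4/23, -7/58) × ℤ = ([-4/23, -7/58) × ℤ) ∪ ({-9/2, -4/23, 9/8, 9/5, 33} × (3/82, 9/8))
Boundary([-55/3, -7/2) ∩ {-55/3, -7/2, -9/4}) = {-55/3}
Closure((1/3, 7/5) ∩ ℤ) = {1}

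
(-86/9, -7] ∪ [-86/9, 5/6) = [-86/9, 5/6)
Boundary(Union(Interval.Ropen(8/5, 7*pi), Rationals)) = Union(Interval(-oo, 8/5), Interval(7*pi, oo))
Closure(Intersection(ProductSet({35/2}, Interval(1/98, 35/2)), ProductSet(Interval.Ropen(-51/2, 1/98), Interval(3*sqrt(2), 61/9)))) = EmptySet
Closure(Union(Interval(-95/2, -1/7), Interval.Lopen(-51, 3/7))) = Interval(-51, 3/7)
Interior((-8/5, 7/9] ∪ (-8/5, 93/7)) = (-8/5, 93/7)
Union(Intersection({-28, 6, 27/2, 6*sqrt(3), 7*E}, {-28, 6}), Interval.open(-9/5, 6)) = Union({-28}, Interval.Lopen(-9/5, 6))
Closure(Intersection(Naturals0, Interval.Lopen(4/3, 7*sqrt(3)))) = Range(2, 13, 1)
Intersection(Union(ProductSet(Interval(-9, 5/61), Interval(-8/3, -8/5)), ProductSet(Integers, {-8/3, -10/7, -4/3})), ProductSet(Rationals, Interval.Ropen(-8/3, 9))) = Union(ProductSet(Integers, {-8/3, -10/7, -4/3}), ProductSet(Intersection(Interval(-9, 5/61), Rationals), Interval(-8/3, -8/5)))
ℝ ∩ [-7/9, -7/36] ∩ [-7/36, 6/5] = {-7/36}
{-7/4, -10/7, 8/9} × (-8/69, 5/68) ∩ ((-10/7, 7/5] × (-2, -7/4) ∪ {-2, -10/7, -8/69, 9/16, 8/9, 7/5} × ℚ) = {-10/7, 8/9} × (ℚ ∩ (-8/69, 5/68))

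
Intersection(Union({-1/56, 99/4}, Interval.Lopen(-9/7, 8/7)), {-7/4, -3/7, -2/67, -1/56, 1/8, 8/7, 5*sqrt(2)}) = {-3/7, -2/67, -1/56, 1/8, 8/7}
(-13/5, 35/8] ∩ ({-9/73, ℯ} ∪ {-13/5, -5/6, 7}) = {-5/6, -9/73, ℯ}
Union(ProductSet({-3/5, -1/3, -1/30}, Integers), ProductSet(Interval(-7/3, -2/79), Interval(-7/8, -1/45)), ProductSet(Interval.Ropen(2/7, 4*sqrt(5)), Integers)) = Union(ProductSet(Interval(-7/3, -2/79), Interval(-7/8, -1/45)), ProductSet(Union({-3/5, -1/3, -1/30}, Interval.Ropen(2/7, 4*sqrt(5))), Integers))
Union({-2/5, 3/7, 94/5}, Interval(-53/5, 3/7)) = Union({94/5}, Interval(-53/5, 3/7))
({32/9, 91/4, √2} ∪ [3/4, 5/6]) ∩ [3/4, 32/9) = [3/4, 5/6] ∪ {√2}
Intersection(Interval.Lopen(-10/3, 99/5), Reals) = Interval.Lopen(-10/3, 99/5)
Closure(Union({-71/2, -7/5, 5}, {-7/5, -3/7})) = {-71/2, -7/5, -3/7, 5}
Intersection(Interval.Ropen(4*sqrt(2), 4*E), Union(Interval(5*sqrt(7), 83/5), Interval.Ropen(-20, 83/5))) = Interval.Ropen(4*sqrt(2), 4*E)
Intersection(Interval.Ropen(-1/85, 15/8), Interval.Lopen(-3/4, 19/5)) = Interval.Ropen(-1/85, 15/8)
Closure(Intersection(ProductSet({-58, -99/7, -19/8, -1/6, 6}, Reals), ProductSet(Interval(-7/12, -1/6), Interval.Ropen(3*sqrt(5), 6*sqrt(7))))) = ProductSet({-1/6}, Interval(3*sqrt(5), 6*sqrt(7)))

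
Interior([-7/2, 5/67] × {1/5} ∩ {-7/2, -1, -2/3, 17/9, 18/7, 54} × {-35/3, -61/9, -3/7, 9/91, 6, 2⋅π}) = ∅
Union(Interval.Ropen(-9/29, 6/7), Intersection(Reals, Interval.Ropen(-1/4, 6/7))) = Interval.Ropen(-9/29, 6/7)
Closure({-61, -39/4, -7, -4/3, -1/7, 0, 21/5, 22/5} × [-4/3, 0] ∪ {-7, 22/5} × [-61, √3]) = ({-7, 22/5} × [-61, √3]) ∪ ({-61, -39/4, -7, -4/3, -1/7, 0, 21/5, 22/5} × [-4/3, 0])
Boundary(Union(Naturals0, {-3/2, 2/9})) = Union({-3/2, 2/9}, Naturals0)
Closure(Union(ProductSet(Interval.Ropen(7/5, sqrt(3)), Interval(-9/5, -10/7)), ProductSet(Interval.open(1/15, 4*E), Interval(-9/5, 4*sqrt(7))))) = ProductSet(Interval(1/15, 4*E), Interval(-9/5, 4*sqrt(7)))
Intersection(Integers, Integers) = Integers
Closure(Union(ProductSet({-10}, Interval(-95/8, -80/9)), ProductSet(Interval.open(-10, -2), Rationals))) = ProductSet(Interval(-10, -2), Reals)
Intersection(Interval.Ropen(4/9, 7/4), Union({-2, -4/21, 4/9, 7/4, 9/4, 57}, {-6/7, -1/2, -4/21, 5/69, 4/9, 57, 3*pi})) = {4/9}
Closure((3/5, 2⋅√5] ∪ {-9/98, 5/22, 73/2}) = {-9/98, 5/22, 73/2} ∪ [3/5, 2⋅√5]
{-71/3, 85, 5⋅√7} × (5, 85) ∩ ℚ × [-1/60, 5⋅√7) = {-71/3, 85} × (5, 5⋅√7)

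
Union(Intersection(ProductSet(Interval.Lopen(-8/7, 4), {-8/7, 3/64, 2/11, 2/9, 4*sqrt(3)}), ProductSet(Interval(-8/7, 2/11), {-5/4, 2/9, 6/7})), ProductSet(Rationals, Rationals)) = Union(ProductSet(Interval.Lopen(-8/7, 2/11), {2/9}), ProductSet(Rationals, Rationals))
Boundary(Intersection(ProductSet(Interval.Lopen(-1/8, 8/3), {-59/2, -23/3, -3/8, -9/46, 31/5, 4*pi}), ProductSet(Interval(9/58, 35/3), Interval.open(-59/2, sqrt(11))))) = ProductSet(Interval(9/58, 8/3), {-23/3, -3/8, -9/46})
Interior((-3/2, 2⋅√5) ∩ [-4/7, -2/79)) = (-4/7, -2/79)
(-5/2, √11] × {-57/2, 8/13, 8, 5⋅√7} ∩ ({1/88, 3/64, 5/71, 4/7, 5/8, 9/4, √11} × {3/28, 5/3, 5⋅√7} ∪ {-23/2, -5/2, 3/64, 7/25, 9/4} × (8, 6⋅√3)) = {1/88, 3/64, 5/71, 4/7, 5/8, 9/4, √11} × {5⋅√7}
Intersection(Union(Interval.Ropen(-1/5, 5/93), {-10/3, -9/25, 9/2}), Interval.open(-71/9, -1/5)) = {-10/3, -9/25}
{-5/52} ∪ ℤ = ℤ ∪ {-5/52}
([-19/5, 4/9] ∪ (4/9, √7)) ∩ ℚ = ℚ ∩ [-19/5, √7)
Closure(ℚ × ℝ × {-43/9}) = ℝ × ℝ × {-43/9}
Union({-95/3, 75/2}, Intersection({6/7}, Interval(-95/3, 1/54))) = {-95/3, 75/2}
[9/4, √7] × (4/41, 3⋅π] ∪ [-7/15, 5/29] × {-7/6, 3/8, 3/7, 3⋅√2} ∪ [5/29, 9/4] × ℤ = ([5/29, 9/4] × ℤ) ∪ ([-7/15, 5/29] × {-7/6, 3/8, 3/7, 3⋅√2}) ∪ ([9/4, √7] × (4/41, 3⋅π])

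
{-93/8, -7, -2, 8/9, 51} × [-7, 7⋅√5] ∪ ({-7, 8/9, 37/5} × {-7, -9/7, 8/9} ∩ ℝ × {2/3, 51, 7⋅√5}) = {-93/8, -7, -2, 8/9, 51} × [-7, 7⋅√5]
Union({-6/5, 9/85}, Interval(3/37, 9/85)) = Union({-6/5}, Interval(3/37, 9/85))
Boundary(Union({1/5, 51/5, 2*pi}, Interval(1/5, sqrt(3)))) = {1/5, 51/5, sqrt(3), 2*pi}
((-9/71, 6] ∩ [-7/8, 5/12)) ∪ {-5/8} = {-5/8} ∪ (-9/71, 5/12)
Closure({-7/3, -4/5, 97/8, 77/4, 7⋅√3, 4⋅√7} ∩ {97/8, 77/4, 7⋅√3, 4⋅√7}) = {97/8, 77/4, 7⋅√3, 4⋅√7}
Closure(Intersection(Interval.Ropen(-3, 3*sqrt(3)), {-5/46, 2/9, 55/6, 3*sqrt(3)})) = {-5/46, 2/9}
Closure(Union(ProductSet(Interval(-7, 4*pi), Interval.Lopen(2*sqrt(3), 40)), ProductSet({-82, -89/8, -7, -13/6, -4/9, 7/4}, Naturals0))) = Union(ProductSet({-82, -89/8, -7, -13/6, -4/9, 7/4}, Union(Complement(Naturals0, Interval.open(2*sqrt(3), 40)), Naturals0)), ProductSet(Interval(-7, 4*pi), Interval(2*sqrt(3), 40)))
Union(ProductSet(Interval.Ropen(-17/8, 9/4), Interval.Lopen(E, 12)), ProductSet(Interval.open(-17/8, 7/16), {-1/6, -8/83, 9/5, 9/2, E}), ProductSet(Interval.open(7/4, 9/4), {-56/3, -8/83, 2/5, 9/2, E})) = Union(ProductSet(Interval.open(-17/8, 7/16), {-1/6, -8/83, 9/5, 9/2, E}), ProductSet(Interval.Ropen(-17/8, 9/4), Interval.Lopen(E, 12)), ProductSet(Interval.open(7/4, 9/4), {-56/3, -8/83, 2/5, 9/2, E}))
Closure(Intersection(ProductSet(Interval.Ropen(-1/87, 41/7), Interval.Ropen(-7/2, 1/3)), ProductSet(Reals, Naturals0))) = ProductSet(Interval(-1/87, 41/7), Range(0, 1, 1))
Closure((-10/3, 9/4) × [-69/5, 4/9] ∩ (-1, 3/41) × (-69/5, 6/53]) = ({-1, 3/41} × [-69/5, 6/53]) ∪ ([-1, 3/41] × {-69/5, 6/53}) ∪ ((-1, 3/41) × (-69/5, 6/53])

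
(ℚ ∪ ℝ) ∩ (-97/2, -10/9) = (-97/2, -10/9)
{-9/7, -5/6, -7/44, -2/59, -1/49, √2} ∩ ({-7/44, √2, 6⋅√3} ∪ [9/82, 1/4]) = {-7/44, √2}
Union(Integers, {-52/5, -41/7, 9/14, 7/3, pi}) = Union({-52/5, -41/7, 9/14, 7/3, pi}, Integers)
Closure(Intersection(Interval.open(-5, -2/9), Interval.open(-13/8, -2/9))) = Interval(-13/8, -2/9)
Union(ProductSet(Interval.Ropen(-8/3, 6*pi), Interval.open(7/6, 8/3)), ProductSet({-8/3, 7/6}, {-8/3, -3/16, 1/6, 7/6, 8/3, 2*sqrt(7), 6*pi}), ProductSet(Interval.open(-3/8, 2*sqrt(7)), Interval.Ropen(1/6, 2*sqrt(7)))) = Union(ProductSet({-8/3, 7/6}, {-8/3, -3/16, 1/6, 7/6, 8/3, 2*sqrt(7), 6*pi}), ProductSet(Interval.Ropen(-8/3, 6*pi), Interval.open(7/6, 8/3)), ProductSet(Interval.open(-3/8, 2*sqrt(7)), Interval.Ropen(1/6, 2*sqrt(7))))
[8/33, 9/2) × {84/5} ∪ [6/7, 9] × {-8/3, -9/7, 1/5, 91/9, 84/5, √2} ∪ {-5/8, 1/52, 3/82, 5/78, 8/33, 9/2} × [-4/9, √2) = ([8/33, 9/2) × {84/5}) ∪ ({-5/8, 1/52, 3/82, 5/78, 8/33, 9/2} × [-4/9, √2)) ∪ ([6/7, 9] × {-8/3, -9/7, 1/5, 91/9, 84/5, √2})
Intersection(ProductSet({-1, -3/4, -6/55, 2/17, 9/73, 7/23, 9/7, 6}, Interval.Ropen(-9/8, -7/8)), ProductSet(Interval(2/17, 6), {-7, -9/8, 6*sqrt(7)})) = ProductSet({2/17, 9/73, 7/23, 9/7, 6}, {-9/8})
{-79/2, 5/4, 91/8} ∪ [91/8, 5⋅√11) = {-79/2, 5/4} ∪ [91/8, 5⋅√11)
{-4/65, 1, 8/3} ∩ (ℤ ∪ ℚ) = {-4/65, 1, 8/3}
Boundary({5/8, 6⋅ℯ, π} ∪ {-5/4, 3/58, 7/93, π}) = {-5/4, 3/58, 7/93, 5/8, 6⋅ℯ, π}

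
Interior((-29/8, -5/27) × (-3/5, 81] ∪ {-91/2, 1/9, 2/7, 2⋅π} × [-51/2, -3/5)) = (-29/8, -5/27) × (-3/5, 81)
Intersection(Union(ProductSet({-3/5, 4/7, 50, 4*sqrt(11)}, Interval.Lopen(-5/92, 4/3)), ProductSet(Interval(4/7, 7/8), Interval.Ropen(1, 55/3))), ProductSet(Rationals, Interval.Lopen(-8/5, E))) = Union(ProductSet({-3/5, 4/7, 50}, Interval.Lopen(-5/92, 4/3)), ProductSet(Intersection(Interval(4/7, 7/8), Rationals), Interval(1, E)))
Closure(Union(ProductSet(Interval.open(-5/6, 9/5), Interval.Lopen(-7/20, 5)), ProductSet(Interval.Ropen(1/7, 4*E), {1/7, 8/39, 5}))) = Union(ProductSet({-5/6, 9/5}, Interval(-7/20, 5)), ProductSet(Interval(-5/6, 9/5), {-7/20, 5}), ProductSet(Interval.open(-5/6, 9/5), Interval.Lopen(-7/20, 5)), ProductSet(Interval(1/7, 4*E), {1/7, 8/39, 5}))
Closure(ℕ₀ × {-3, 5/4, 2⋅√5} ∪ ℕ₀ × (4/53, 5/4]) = ℕ₀ × ({-3, 2⋅√5} ∪ [4/53, 5/4])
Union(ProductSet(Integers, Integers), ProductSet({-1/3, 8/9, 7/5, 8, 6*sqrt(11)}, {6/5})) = Union(ProductSet({-1/3, 8/9, 7/5, 8, 6*sqrt(11)}, {6/5}), ProductSet(Integers, Integers))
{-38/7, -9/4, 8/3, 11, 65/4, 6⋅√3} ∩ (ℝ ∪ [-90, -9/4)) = {-38/7, -9/4, 8/3, 11, 65/4, 6⋅√3}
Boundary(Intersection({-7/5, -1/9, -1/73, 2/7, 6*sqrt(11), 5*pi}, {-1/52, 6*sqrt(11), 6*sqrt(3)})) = {6*sqrt(11)}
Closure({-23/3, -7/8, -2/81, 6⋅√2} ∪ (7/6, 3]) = {-23/3, -7/8, -2/81, 6⋅√2} ∪ [7/6, 3]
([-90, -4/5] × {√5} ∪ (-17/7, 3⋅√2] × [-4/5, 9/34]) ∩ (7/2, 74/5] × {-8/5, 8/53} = (7/2, 3⋅√2] × {8/53}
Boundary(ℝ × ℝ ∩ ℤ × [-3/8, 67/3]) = ℤ × [-3/8, 67/3]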